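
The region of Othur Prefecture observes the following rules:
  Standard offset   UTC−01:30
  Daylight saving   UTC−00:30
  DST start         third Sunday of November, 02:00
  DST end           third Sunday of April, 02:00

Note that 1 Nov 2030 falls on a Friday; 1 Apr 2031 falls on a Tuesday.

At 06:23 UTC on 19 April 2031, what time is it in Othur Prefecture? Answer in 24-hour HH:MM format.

05:53

1 November 2030 is a Friday, so the first Sunday is November 3 and the third is November 17.
1 April 2031 is a Tuesday, so the first Sunday is April 6 and the third is April 20.
At the standard offset (UTC−01:30), 06:23 UTC − 1h30m = 04:53 Othur Prefecture standard time.
Daylight saving runs 17 November 2030 – 20 April 2031; the standard-time date in Othur Prefecture, 19 April 2031, is inside that window, so Othur Prefecture is at UTC−00:30.
06:23 UTC − 0h30m = 05:53 local.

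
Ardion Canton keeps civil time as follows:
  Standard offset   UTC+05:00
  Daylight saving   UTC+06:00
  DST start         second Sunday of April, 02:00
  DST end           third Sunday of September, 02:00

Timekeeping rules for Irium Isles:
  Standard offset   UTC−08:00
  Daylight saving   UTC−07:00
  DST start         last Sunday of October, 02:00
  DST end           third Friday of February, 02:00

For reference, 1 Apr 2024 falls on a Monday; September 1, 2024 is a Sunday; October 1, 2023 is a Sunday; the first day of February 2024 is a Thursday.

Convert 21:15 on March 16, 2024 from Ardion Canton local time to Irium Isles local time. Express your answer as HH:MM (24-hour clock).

1 April 2024 is a Monday, so the first Sunday is April 7 and the second is April 14.
1 September 2024 is a Sunday, so the first Sunday is September 1 and the third is September 15.
March 16, 2024 does not fall between 14 April and 15 September, so daylight saving is not in effect and Ardion Canton is at UTC+05:00.
21:15 Ardion Canton − 5h = 16:15 UTC.
1 October 2023 is a Sunday, so Sundays fall on 1, 8, 15, 22, 29; the last is October 29.
1 February 2024 is a Thursday, so the first Friday is February 2 and the third is February 16.
At the standard offset (UTC−08:00), 16:15 UTC − 8h = 08:15 Irium Isles standard time.
The standard-time date in Irium Isles, March 16, 2024, does not fall between 29 October 2023 and 16 February 2024, so daylight saving is not in effect and Irium Isles is at UTC−08:00.
16:15 UTC − 8h = 08:15 Irium Isles.

08:15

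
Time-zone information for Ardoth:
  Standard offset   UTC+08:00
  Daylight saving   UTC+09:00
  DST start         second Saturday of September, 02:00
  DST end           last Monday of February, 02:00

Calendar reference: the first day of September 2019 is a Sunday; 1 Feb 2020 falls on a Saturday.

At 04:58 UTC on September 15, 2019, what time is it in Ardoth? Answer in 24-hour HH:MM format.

1 September 2019 is a Sunday, so the first Saturday is September 7 and the second is September 14.
1 February 2020 is a Saturday, so Mondays fall on 3, 10, 17, 24; the last is February 24.
At the standard offset (UTC+08:00), 04:58 UTC + 8h = 12:58 Ardoth standard time.
The standard-time date in Ardoth, September 15, 2019, lies within the daylight-saving period (14 September 2019 – 24 February 2020), so Ardoth is on daylight time, UTC+09:00.
04:58 UTC + 9h = 13:58 local.

13:58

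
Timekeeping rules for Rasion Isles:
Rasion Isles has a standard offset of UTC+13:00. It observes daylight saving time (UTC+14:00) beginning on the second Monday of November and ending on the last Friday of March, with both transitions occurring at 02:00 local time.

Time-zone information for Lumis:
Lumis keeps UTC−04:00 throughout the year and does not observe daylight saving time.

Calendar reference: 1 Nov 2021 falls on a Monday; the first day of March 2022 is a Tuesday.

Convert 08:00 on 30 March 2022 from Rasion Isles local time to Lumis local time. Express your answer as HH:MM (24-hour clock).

15:00

1 November 2021 is a Monday, so the first Monday is November 1 and the second is November 8.
1 March 2022 is a Tuesday, so Fridays fall on 4, 11, 18, 25; the last is March 25.
30 March 2022 does not fall between 8 November 2021 and 25 March 2022, so daylight saving is not in effect and Rasion Isles is at UTC+13:00.
08:00 Rasion Isles − 13h = 19:00 UTC (rolling into the previous day, 29 March 2022).
Lumis stays on UTC−04:00 all year.
19:00 UTC − 4h = 15:00 Lumis.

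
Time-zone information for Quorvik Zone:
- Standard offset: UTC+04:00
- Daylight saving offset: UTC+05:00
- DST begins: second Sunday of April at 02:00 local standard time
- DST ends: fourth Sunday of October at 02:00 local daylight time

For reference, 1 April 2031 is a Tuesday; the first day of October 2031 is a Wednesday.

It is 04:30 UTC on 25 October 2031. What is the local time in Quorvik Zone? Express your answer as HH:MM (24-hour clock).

1 April 2031 is a Tuesday, so the first Sunday is April 6 and the second is April 13.
1 October 2031 is a Wednesday, so the first Sunday is October 5 and the fourth is October 26.
At the standard offset (UTC+04:00), 04:30 UTC + 4h = 08:30 Quorvik Zone standard time.
Daylight saving runs 13 April – 26 October; the standard-time date in Quorvik Zone, 25 October 2031, is inside that window, so Quorvik Zone is at UTC+05:00.
04:30 UTC + 5h = 09:30 local.

09:30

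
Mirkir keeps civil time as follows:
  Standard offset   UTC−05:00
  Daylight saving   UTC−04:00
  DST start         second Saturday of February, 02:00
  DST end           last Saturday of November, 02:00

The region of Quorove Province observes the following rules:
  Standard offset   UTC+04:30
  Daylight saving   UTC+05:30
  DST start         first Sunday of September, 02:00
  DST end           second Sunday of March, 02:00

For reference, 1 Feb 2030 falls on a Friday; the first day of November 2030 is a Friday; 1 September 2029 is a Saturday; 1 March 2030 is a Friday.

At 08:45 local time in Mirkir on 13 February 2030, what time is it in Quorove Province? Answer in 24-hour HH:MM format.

18:15

1 February 2030 is a Friday, so the first Saturday is February 2 and the second is February 9.
1 November 2030 is a Friday, so Saturdays fall on 2, 9, 16, 23, 30; the last is November 30.
13 February 2030 lies within the daylight-saving period (9 February – 30 November), so Mirkir is on daylight time, UTC−04:00.
08:45 Mirkir + 4h = 12:45 UTC.
1 September 2029 is a Saturday, so the first Sunday is September 2.
1 March 2030 is a Friday, so the first Sunday is March 3 and the second is March 10.
At the standard offset (UTC+04:30), 12:45 UTC + 4h30m = 17:15 Quorove Province standard time.
The standard-time date in Quorove Province, 13 February 2030, falls between 2 September 2029 and 10 March 2030, so daylight saving is in effect and Quorove Province is at UTC+05:30.
12:45 UTC + 5h30m = 18:15 Quorove Province.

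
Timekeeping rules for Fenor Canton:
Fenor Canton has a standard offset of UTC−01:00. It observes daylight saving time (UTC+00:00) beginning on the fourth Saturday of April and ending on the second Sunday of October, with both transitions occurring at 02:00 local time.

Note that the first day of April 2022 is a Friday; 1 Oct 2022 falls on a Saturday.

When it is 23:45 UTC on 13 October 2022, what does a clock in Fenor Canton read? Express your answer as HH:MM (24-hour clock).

22:45

1 April 2022 is a Friday, so the first Saturday is April 2 and the fourth is April 23.
1 October 2022 is a Saturday, so the first Sunday is October 2 and the second is October 9.
At the standard offset (UTC−01:00), 23:45 UTC − 1h = 22:45 Fenor Canton standard time.
Daylight saving runs 23 April – 9 October; the standard-time date in Fenor Canton, 13 October 2022, is outside that window, so Fenor Canton is on standard time at UTC−01:00.
23:45 UTC − 1h = 22:45 local.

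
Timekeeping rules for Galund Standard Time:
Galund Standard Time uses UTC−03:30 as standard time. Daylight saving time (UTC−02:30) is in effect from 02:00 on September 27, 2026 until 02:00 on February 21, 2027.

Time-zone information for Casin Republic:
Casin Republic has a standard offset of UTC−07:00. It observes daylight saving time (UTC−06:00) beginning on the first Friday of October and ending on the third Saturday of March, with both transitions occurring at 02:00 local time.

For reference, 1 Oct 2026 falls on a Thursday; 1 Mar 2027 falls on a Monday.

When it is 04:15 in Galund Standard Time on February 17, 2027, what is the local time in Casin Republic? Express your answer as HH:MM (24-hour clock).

00:45

February 17, 2027 lies within the daylight-saving period (27 September 2026 – 21 February 2027), so Galund Standard Time is on daylight time, UTC−02:30.
04:15 Galund Standard Time + 2h30m = 06:45 UTC.
1 October 2026 is a Thursday, so the first Friday is October 2.
1 March 2027 is a Monday, so the first Saturday is March 6 and the third is March 20.
At the standard offset (UTC−07:00), 06:45 UTC − 7h = 23:45 Casin Republic standard time (rolling into the previous day, 16 February 2027).
Daylight saving runs 2 October 2026 – 20 March 2027; the standard-time date in Casin Republic, February 16, 2027, is inside that window, so Casin Republic is at UTC−06:00.
06:45 UTC − 6h = 00:45 Casin Republic.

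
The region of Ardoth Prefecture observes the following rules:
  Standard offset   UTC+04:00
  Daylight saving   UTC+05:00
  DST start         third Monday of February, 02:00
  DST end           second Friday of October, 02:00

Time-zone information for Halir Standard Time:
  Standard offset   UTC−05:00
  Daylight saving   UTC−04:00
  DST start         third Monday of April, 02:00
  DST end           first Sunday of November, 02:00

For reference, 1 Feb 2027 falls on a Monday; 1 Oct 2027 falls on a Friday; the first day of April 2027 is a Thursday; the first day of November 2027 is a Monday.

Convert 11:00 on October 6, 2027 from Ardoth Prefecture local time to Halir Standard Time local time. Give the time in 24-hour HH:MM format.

1 February 2027 is a Monday, so the first Monday is February 1 and the third is February 15.
1 October 2027 is a Friday, so the first Friday is October 1 and the second is October 8.
October 6, 2027 falls between 15 February and 8 October, so daylight saving is in effect and Ardoth Prefecture is at UTC+05:00.
11:00 Ardoth Prefecture − 5h = 06:00 UTC.
1 April 2027 is a Thursday, so the first Monday is April 5 and the third is April 19.
1 November 2027 is a Monday, so the first Sunday is November 7.
At the standard offset (UTC−05:00), 06:00 UTC − 5h = 01:00 Halir Standard Time standard time.
The standard-time date in Halir Standard Time, October 6, 2027, lies within the daylight-saving period (19 April – 7 November), so Halir Standard Time is on daylight time, UTC−04:00.
06:00 UTC − 4h = 02:00 Halir Standard Time.

02:00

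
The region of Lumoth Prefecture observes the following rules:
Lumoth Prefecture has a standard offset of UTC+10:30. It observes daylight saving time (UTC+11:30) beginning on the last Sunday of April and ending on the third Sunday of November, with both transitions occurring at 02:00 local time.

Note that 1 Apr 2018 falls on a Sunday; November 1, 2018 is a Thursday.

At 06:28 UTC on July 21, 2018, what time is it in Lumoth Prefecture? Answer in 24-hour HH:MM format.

17:58

1 April 2018 is a Sunday, so Sundays fall on 1, 8, 15, 22, 29; the last is April 29.
1 November 2018 is a Thursday, so the first Sunday is November 4 and the third is November 18.
At the standard offset (UTC+10:30), 06:28 UTC + 10h30m = 16:58 Lumoth Prefecture standard time.
The standard-time date in Lumoth Prefecture, July 21, 2018, falls between 29 April and 18 November, so daylight saving is in effect and Lumoth Prefecture is at UTC+11:30.
06:28 UTC + 11h30m = 17:58 local.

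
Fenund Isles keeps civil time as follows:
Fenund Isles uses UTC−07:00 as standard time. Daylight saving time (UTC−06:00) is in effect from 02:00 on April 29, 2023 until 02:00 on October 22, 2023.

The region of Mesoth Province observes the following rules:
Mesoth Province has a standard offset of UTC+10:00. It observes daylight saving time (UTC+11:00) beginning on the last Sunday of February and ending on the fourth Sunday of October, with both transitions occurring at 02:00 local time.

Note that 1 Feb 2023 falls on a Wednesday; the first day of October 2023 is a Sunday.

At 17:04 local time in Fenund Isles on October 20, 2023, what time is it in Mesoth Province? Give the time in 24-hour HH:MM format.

October 20, 2023 falls between 29 April and 22 October, so daylight saving is in effect and Fenund Isles is at UTC−06:00.
17:04 Fenund Isles + 6h = 23:04 UTC.
1 February 2023 is a Wednesday, so Sundays fall on 5, 12, 19, 26; the last is February 26.
1 October 2023 is a Sunday, so the first Sunday is October 1 and the fourth is October 22.
At the standard offset (UTC+10:00), 23:04 UTC + 10h = 09:04 Mesoth Province standard time (rolling into the next day, 21 October 2023).
The standard-time date in Mesoth Province, October 21, 2023, lies within the daylight-saving period (26 February – 22 October), so Mesoth Province is on daylight time, UTC+11:00.
23:04 UTC + 11h = 10:04 Mesoth Province (rolling into the next day, 21 October 2023).

10:04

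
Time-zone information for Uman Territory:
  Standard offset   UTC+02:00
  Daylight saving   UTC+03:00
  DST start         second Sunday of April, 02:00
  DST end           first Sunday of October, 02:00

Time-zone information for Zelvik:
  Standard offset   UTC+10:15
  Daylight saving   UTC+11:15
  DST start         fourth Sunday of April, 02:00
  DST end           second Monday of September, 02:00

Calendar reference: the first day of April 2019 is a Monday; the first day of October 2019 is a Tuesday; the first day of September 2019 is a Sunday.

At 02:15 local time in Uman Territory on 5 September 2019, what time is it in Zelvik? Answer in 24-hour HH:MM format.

10:30

1 April 2019 is a Monday, so the first Sunday is April 7 and the second is April 14.
1 October 2019 is a Tuesday, so the first Sunday is October 6.
Daylight saving runs 14 April – 6 October; 5 September 2019 is inside that window, so Uman Territory is at UTC+03:00.
02:15 Uman Territory − 3h = 23:15 UTC (rolling into the previous day, 4 September 2019).
1 April 2019 is a Monday, so the first Sunday is April 7 and the fourth is April 28.
1 September 2019 is a Sunday, so the first Monday is September 2 and the second is September 9.
At the standard offset (UTC+10:15), 23:15 UTC + 10h15m = 09:30 Zelvik standard time (rolling into the next day, 5 September 2019).
Daylight saving runs 28 April – 9 September; the standard-time date in Zelvik, 5 September 2019, is inside that window, so Zelvik is at UTC+11:15.
23:15 UTC + 11h15m = 10:30 Zelvik (rolling into the next day, 5 September 2019).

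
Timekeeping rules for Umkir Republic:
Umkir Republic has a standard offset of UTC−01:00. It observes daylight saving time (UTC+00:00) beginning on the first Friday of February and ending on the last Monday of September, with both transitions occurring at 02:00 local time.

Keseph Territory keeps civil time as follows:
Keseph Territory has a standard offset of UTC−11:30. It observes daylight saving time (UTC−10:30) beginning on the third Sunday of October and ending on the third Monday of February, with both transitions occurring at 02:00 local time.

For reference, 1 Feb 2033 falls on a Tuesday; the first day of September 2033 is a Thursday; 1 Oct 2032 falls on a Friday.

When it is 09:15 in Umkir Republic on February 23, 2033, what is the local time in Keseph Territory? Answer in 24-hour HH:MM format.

1 February 2033 is a Tuesday, so the first Friday is February 4.
1 September 2033 is a Thursday, so Mondays fall on 5, 12, 19, 26; the last is September 26.
February 23, 2033 lies within the daylight-saving period (4 February – 26 September), so Umkir Republic is on daylight time, UTC+00:00.
09:15 Umkir Republic − 0h = 09:15 UTC.
1 October 2032 is a Friday, so the first Sunday is October 3 and the third is October 17.
1 February 2033 is a Tuesday, so the first Monday is February 7 and the third is February 21.
At the standard offset (UTC−11:30), 09:15 UTC − 11h30m = 21:45 Keseph Territory standard time (rolling into the previous day, 22 February 2033).
Daylight saving runs 17 October 2032 – 21 February 2033; the standard-time date in Keseph Territory, February 22, 2033, is outside that window, so Keseph Territory is on standard time at UTC−11:30.
09:15 UTC − 11h30m = 21:45 Keseph Territory (rolling into the previous day, 22 February 2033).

21:45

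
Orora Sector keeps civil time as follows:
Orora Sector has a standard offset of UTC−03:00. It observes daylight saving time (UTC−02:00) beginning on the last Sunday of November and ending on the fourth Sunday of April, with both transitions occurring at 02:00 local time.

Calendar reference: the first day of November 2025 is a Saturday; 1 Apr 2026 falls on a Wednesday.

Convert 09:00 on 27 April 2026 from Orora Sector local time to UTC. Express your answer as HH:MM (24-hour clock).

12:00

1 November 2025 is a Saturday, so Sundays fall on 2, 9, 16, 23, 30; the last is November 30.
1 April 2026 is a Wednesday, so the first Sunday is April 5 and the fourth is April 26.
27 April 2026 does not fall between 30 November 2025 and 26 April 2026, so daylight saving is not in effect and Orora Sector is at UTC−03:00.
09:00 local + 3h = 12:00 UTC.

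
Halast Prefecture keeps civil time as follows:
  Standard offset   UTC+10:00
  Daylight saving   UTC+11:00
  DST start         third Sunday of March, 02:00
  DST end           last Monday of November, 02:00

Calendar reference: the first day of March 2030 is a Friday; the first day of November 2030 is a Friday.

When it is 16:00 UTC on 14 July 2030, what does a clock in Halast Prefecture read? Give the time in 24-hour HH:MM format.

03:00

1 March 2030 is a Friday, so the first Sunday is March 3 and the third is March 17.
1 November 2030 is a Friday, so Mondays fall on 4, 11, 18, 25; the last is November 25.
At the standard offset (UTC+10:00), 16:00 UTC + 10h = 02:00 Halast Prefecture standard time (rolling into the next day, 15 July 2030).
Daylight saving runs 17 March – 25 November; the standard-time date in Halast Prefecture, 15 July 2030, is inside that window, so Halast Prefecture is at UTC+11:00.
16:00 UTC + 11h = 03:00 local (rolling into the next day, 15 July 2030).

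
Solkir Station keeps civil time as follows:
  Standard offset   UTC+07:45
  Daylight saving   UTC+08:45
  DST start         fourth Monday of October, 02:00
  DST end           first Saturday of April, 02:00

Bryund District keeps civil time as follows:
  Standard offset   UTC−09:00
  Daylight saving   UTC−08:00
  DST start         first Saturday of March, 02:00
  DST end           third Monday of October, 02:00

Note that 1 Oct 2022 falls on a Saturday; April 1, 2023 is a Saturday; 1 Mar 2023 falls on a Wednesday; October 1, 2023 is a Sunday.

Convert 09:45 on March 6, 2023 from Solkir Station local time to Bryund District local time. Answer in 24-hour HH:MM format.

17:00

1 October 2022 is a Saturday, so the first Monday is October 3 and the fourth is October 24.
1 April 2023 is a Saturday, so the first Saturday is April 1.
Daylight saving runs 24 October 2022 – 1 April 2023; March 6, 2023 is inside that window, so Solkir Station is at UTC+08:45.
09:45 Solkir Station − 8h45m = 01:00 UTC.
1 March 2023 is a Wednesday, so the first Saturday is March 4.
1 October 2023 is a Sunday, so the first Monday is October 2 and the third is October 16.
At the standard offset (UTC−09:00), 01:00 UTC − 9h = 16:00 Bryund District standard time (rolling into the previous day, 5 March 2023).
The standard-time date in Bryund District, March 5, 2023, lies within the daylight-saving period (4 March – 16 October), so Bryund District is on daylight time, UTC−08:00.
01:00 UTC − 8h = 17:00 Bryund District (rolling into the previous day, 5 March 2023).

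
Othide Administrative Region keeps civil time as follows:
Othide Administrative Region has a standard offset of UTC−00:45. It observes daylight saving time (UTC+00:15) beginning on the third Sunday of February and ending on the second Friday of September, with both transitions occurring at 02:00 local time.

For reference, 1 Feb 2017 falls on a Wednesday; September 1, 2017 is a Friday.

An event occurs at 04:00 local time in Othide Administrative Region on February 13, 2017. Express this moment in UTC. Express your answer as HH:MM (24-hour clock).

04:45

1 February 2017 is a Wednesday, so the first Sunday is February 5 and the third is February 19.
1 September 2017 is a Friday, so the first Friday is September 1 and the second is September 8.
February 13, 2017 does not fall between 19 February and 8 September, so daylight saving is not in effect and Othide Administrative Region is at UTC−00:45.
04:00 local + 0h45m = 04:45 UTC.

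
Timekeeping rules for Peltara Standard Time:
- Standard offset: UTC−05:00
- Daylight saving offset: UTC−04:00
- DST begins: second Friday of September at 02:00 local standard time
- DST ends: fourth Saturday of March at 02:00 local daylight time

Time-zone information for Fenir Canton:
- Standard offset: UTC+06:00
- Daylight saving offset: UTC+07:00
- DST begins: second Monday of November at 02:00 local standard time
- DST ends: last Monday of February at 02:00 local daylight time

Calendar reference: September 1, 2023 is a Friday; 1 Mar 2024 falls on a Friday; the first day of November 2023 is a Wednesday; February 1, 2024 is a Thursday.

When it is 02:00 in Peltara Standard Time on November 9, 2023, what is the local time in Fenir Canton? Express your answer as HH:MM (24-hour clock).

1 September 2023 is a Friday, so the first Friday is September 1 and the second is September 8.
1 March 2024 is a Friday, so the first Saturday is March 2 and the fourth is March 23.
Daylight saving runs 8 September 2023 – 23 March 2024; November 9, 2023 is inside that window, so Peltara Standard Time is at UTC−04:00.
02:00 Peltara Standard Time + 4h = 06:00 UTC.
1 November 2023 is a Wednesday, so the first Monday is November 6 and the second is November 13.
1 February 2024 is a Thursday, so Mondays fall on 5, 12, 19, 26; the last is February 26.
At the standard offset (UTC+06:00), 06:00 UTC + 6h = 12:00 Fenir Canton standard time.
Daylight saving runs 13 November 2023 – 26 February 2024; the standard-time date in Fenir Canton, November 9, 2023, is outside that window, so Fenir Canton is on standard time at UTC+06:00.
06:00 UTC + 6h = 12:00 Fenir Canton.

12:00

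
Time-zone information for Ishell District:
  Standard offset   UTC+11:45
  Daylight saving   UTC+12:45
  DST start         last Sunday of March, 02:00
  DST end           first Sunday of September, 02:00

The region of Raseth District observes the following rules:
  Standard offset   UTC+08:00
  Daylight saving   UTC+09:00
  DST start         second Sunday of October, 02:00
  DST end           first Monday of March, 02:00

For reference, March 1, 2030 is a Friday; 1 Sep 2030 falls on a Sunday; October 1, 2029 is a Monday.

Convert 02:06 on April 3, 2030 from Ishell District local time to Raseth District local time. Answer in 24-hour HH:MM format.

21:21

1 March 2030 is a Friday, so Sundays fall on 3, 10, 17, 24, 31; the last is March 31.
1 September 2030 is a Sunday, so the first Sunday is September 1.
April 3, 2030 lies within the daylight-saving period (31 March – 1 September), so Ishell District is on daylight time, UTC+12:45.
02:06 Ishell District − 12h45m = 13:21 UTC (rolling into the previous day, 2 April 2030).
1 October 2029 is a Monday, so the first Sunday is October 7 and the second is October 14.
1 March 2030 is a Friday, so the first Monday is March 4.
At the standard offset (UTC+08:00), 13:21 UTC + 8h = 21:21 Raseth District standard time.
Daylight saving runs 14 October 2029 – 4 March 2030; the standard-time date in Raseth District, April 2, 2030, is outside that window, so Raseth District is on standard time at UTC+08:00.
13:21 UTC + 8h = 21:21 Raseth District.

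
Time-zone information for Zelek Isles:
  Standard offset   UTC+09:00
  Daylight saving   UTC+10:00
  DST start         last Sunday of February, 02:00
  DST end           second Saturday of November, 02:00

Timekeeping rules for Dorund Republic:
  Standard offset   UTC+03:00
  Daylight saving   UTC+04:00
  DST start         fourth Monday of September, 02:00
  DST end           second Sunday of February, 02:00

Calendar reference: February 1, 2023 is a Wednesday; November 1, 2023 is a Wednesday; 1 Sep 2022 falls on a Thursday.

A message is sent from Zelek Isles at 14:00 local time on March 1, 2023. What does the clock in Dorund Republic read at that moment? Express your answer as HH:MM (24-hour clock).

1 February 2023 is a Wednesday, so Sundays fall on 5, 12, 19, 26; the last is February 26.
1 November 2023 is a Wednesday, so the first Saturday is November 4 and the second is November 11.
March 1, 2023 lies within the daylight-saving period (26 February – 11 November), so Zelek Isles is on daylight time, UTC+10:00.
14:00 Zelek Isles − 10h = 04:00 UTC.
1 September 2022 is a Thursday, so the first Monday is September 5 and the fourth is September 26.
1 February 2023 is a Wednesday, so the first Sunday is February 5 and the second is February 12.
At the standard offset (UTC+03:00), 04:00 UTC + 3h = 07:00 Dorund Republic standard time.
Daylight saving runs 26 September 2022 – 12 February 2023; the standard-time date in Dorund Republic, March 1, 2023, is outside that window, so Dorund Republic is on standard time at UTC+03:00.
04:00 UTC + 3h = 07:00 Dorund Republic.

07:00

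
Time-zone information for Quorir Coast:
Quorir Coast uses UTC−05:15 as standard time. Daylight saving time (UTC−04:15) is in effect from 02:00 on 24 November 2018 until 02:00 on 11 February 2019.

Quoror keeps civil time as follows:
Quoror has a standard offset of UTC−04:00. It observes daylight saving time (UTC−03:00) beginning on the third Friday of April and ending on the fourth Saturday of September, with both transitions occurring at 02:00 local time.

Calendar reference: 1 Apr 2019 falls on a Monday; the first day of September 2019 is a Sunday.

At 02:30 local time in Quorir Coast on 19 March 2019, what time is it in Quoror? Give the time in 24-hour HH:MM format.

03:45

19 March 2019 is outside the daylight-saving period (24 November 2018 – 11 February 2019), so Quorir Coast is on standard time, UTC−05:15.
02:30 Quorir Coast + 5h15m = 07:45 UTC.
1 April 2019 is a Monday, so the first Friday is April 5 and the third is April 19.
1 September 2019 is a Sunday, so the first Saturday is September 7 and the fourth is September 28.
At the standard offset (UTC−04:00), 07:45 UTC − 4h = 03:45 Quoror standard time.
Daylight saving runs 19 April – 28 September; the standard-time date in Quoror, 19 March 2019, is outside that window, so Quoror is on standard time at UTC−04:00.
07:45 UTC − 4h = 03:45 Quoror.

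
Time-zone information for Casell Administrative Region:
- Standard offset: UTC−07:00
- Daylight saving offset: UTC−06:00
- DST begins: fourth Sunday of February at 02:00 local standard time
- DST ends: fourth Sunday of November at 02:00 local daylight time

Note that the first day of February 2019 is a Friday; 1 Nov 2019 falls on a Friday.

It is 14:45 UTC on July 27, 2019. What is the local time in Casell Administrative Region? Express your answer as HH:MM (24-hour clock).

1 February 2019 is a Friday, so the first Sunday is February 3 and the fourth is February 24.
1 November 2019 is a Friday, so the first Sunday is November 3 and the fourth is November 24.
At the standard offset (UTC−07:00), 14:45 UTC − 7h = 07:45 Casell Administrative Region standard time.
The standard-time date in Casell Administrative Region, July 27, 2019, falls between 24 February and 24 November, so daylight saving is in effect and Casell Administrative Region is at UTC−06:00.
14:45 UTC − 6h = 08:45 local.

08:45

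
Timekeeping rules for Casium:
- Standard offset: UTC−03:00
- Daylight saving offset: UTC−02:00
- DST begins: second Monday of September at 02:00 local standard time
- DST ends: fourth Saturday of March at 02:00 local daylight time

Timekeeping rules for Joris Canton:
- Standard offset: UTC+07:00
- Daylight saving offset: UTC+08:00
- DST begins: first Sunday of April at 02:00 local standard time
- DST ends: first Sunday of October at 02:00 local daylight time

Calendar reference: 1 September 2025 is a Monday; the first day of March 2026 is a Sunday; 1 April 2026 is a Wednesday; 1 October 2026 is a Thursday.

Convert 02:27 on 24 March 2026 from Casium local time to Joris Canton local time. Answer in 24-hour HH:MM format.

1 September 2025 is a Monday, so the first Monday is September 1 and the second is September 8.
1 March 2026 is a Sunday, so the first Saturday is March 7 and the fourth is March 28.
Daylight saving runs 8 September 2025 – 28 March 2026; 24 March 2026 is inside that window, so Casium is at UTC−02:00.
02:27 Casium + 2h = 04:27 UTC.
1 April 2026 is a Wednesday, so the first Sunday is April 5.
1 October 2026 is a Thursday, so the first Sunday is October 4.
At the standard offset (UTC+07:00), 04:27 UTC + 7h = 11:27 Joris Canton standard time.
Daylight saving runs 5 April – 4 October; the standard-time date in Joris Canton, 24 March 2026, is outside that window, so Joris Canton is on standard time at UTC+07:00.
04:27 UTC + 7h = 11:27 Joris Canton.

11:27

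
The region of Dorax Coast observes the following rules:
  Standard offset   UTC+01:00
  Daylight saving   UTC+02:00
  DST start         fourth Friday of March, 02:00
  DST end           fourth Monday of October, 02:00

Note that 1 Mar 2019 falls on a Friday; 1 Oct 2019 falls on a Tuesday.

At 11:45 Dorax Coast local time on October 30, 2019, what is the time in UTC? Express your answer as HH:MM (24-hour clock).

1 March 2019 is a Friday, so the first Friday is March 1 and the fourth is March 22.
1 October 2019 is a Tuesday, so the first Monday is October 7 and the fourth is October 28.
October 30, 2019 is outside the daylight-saving period (22 March – 28 October), so Dorax Coast is on standard time, UTC+01:00.
11:45 local − 1h = 10:45 UTC.

10:45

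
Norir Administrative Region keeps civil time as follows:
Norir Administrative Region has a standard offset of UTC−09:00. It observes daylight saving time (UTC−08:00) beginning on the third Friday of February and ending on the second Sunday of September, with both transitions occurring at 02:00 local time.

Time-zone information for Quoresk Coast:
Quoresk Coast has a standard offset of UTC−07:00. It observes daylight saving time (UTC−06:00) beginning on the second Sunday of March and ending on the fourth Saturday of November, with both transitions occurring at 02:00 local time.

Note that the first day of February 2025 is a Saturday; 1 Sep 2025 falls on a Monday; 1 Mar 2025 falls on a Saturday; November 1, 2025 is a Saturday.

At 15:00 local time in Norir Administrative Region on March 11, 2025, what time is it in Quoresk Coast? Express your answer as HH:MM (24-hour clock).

17:00

1 February 2025 is a Saturday, so the first Friday is February 7 and the third is February 21.
1 September 2025 is a Monday, so the first Sunday is September 7 and the second is September 14.
Daylight saving runs 21 February – 14 September; March 11, 2025 is inside that window, so Norir Administrative Region is at UTC−08:00.
15:00 Norir Administrative Region + 8h = 23:00 UTC.
1 March 2025 is a Saturday, so the first Sunday is March 2 and the second is March 9.
1 November 2025 is a Saturday, so the first Saturday is November 1 and the fourth is November 22.
At the standard offset (UTC−07:00), 23:00 UTC − 7h = 16:00 Quoresk Coast standard time.
The standard-time date in Quoresk Coast, March 11, 2025, falls between 9 March and 22 November, so daylight saving is in effect and Quoresk Coast is at UTC−06:00.
23:00 UTC − 6h = 17:00 Quoresk Coast.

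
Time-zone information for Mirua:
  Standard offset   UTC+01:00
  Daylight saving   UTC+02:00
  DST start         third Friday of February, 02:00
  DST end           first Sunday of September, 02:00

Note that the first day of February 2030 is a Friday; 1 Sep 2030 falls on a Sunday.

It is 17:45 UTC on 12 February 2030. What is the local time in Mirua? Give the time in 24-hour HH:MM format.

18:45

1 February 2030 is a Friday, so the first Friday is February 1 and the third is February 15.
1 September 2030 is a Sunday, so the first Sunday is September 1.
At the standard offset (UTC+01:00), 17:45 UTC + 1h = 18:45 Mirua standard time.
The standard-time date in Mirua, 12 February 2030, is outside the daylight-saving period (15 February – 1 September), so Mirua is on standard time, UTC+01:00.
17:45 UTC + 1h = 18:45 local.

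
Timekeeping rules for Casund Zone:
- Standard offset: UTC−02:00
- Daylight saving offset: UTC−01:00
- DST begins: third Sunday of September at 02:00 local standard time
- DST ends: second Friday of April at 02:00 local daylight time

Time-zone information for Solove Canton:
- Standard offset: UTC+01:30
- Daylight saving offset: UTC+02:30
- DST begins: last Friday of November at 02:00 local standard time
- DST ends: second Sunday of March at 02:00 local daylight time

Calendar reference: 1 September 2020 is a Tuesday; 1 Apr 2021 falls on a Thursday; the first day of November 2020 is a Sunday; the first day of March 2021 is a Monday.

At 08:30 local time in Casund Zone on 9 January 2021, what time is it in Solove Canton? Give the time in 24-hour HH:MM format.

1 September 2020 is a Tuesday, so the first Sunday is September 6 and the third is September 20.
1 April 2021 is a Thursday, so the first Friday is April 2 and the second is April 9.
Daylight saving runs 20 September 2020 – 9 April 2021; 9 January 2021 is inside that window, so Casund Zone is at UTC−01:00.
08:30 Casund Zone + 1h = 09:30 UTC.
1 November 2020 is a Sunday, so Fridays fall on 6, 13, 20, 27; the last is November 27.
1 March 2021 is a Monday, so the first Sunday is March 7 and the second is March 14.
At the standard offset (UTC+01:30), 09:30 UTC + 1h30m = 11:00 Solove Canton standard time.
Daylight saving runs 27 November 2020 – 14 March 2021; the standard-time date in Solove Canton, 9 January 2021, is inside that window, so Solove Canton is at UTC+02:30.
09:30 UTC + 2h30m = 12:00 Solove Canton.

12:00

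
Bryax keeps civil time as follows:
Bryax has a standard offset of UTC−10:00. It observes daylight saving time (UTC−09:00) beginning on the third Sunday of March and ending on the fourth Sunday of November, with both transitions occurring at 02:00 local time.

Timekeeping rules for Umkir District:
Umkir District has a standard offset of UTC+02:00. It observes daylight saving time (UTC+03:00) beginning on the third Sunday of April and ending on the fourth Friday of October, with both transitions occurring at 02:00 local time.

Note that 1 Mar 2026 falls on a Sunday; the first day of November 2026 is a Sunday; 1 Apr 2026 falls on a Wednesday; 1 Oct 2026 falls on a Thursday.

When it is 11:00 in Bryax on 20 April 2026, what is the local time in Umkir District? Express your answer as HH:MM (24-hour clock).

23:00

1 March 2026 is a Sunday, so the first Sunday is March 1 and the third is March 15.
1 November 2026 is a Sunday, so the first Sunday is November 1 and the fourth is November 22.
Daylight saving runs 15 March – 22 November; 20 April 2026 is inside that window, so Bryax is at UTC−09:00.
11:00 Bryax + 9h = 20:00 UTC.
1 April 2026 is a Wednesday, so the first Sunday is April 5 and the third is April 19.
1 October 2026 is a Thursday, so the first Friday is October 2 and the fourth is October 23.
At the standard offset (UTC+02:00), 20:00 UTC + 2h = 22:00 Umkir District standard time.
The standard-time date in Umkir District, 20 April 2026, lies within the daylight-saving period (19 April – 23 October), so Umkir District is on daylight time, UTC+03:00.
20:00 UTC + 3h = 23:00 Umkir District.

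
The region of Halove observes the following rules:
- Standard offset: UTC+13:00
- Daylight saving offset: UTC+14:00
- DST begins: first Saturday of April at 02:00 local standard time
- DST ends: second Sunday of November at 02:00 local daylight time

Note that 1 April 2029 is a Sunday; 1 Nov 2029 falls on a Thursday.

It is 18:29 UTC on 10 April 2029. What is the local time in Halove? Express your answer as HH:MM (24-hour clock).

08:29

1 April 2029 is a Sunday, so the first Saturday is April 7.
1 November 2029 is a Thursday, so the first Sunday is November 4 and the second is November 11.
At the standard offset (UTC+13:00), 18:29 UTC + 13h = 07:29 Halove standard time (rolling into the next day, 11 April 2029).
The standard-time date in Halove, 11 April 2029, lies within the daylight-saving period (7 April – 11 November), so Halove is on daylight time, UTC+14:00.
18:29 UTC + 14h = 08:29 local (rolling into the next day, 11 April 2029).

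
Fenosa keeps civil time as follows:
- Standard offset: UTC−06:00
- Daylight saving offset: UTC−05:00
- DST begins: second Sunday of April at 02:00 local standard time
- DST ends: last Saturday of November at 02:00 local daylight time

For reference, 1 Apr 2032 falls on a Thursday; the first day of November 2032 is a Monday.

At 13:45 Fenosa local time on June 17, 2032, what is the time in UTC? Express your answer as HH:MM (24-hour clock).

1 April 2032 is a Thursday, so the first Sunday is April 4 and the second is April 11.
1 November 2032 is a Monday, so Saturdays fall on 6, 13, 20, 27; the last is November 27.
June 17, 2032 falls between 11 April and 27 November, so daylight saving is in effect and Fenosa is at UTC−05:00.
13:45 local + 5h = 18:45 UTC.

18:45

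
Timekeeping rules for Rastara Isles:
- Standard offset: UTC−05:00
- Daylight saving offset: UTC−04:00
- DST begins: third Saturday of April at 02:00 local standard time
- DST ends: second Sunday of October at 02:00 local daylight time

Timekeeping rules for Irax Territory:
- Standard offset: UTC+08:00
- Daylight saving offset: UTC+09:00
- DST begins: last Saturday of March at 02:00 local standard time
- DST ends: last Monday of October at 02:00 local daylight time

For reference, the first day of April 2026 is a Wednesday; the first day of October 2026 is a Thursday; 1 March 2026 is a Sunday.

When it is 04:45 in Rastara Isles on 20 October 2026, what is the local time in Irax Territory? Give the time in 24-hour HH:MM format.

18:45

1 April 2026 is a Wednesday, so the first Saturday is April 4 and the third is April 18.
1 October 2026 is a Thursday, so the first Sunday is October 4 and the second is October 11.
20 October 2026 is outside the daylight-saving period (18 April – 11 October), so Rastara Isles is on standard time, UTC−05:00.
04:45 Rastara Isles + 5h = 09:45 UTC.
1 March 2026 is a Sunday, so Saturdays fall on 7, 14, 21, 28; the last is March 28.
1 October 2026 is a Thursday, so Mondays fall on 5, 12, 19, 26; the last is October 26.
At the standard offset (UTC+08:00), 09:45 UTC + 8h = 17:45 Irax Territory standard time.
Daylight saving runs 28 March – 26 October; the standard-time date in Irax Territory, 20 October 2026, is inside that window, so Irax Territory is at UTC+09:00.
09:45 UTC + 9h = 18:45 Irax Territory.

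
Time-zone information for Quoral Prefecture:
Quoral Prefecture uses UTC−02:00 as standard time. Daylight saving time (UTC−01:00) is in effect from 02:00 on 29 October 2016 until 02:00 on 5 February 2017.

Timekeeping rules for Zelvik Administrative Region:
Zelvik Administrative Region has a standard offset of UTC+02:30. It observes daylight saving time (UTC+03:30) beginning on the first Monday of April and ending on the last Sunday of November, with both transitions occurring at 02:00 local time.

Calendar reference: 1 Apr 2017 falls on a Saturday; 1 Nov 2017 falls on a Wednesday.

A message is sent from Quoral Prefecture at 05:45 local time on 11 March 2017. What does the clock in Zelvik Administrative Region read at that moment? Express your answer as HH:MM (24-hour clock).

10:15

11 March 2017 does not fall between 29 October 2016 and 5 February 2017, so daylight saving is not in effect and Quoral Prefecture is at UTC−02:00.
05:45 Quoral Prefecture + 2h = 07:45 UTC.
1 April 2017 is a Saturday, so the first Monday is April 3.
1 November 2017 is a Wednesday, so Sundays fall on 5, 12, 19, 26; the last is November 26.
At the standard offset (UTC+02:30), 07:45 UTC + 2h30m = 10:15 Zelvik Administrative Region standard time.
Daylight saving runs 3 April – 26 November; the standard-time date in Zelvik Administrative Region, 11 March 2017, is outside that window, so Zelvik Administrative Region is on standard time at UTC+02:30.
07:45 UTC + 2h30m = 10:15 Zelvik Administrative Region.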